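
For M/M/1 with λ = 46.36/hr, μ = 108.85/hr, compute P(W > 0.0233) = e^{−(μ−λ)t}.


W ~ Exponential(μ−λ) for M/M/1.
μ − λ = 108.85 − 46.36 = 62.4900
P(W > t) = e^{−(μ−λ)t} = e^{−1.4560} = 0.233163

Final: 0.233163


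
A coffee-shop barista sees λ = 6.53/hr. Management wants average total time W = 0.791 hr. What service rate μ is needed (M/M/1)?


W = 1/(μ−λ) ⇒ μ − λ = 1/W = 1/0.791 = 1.2642
μ = λ + 1/W = 6.53 + 1.2642 = 7.7942 per hr

Final: 7.7942 /hr


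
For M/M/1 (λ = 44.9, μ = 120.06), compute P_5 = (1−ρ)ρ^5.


ρ = 44.9/120.06 = 0.3740
P_n = (1−ρ)·ρ^n = (1 − 0.3740)·0.3740^5 = 0.6260·0.007315 = 0.004580

Final: 0.004580


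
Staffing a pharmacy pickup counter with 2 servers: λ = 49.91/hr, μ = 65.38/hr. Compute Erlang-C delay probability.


a = λ/μ = 0.7634; ρ = a/2 = 0.3817
P₀ = 0.447501 (from M/M/c formula)
C(c,a) = [a^c/(c!(1−ρ))]·P₀ = [0.58275/(2·0.6183)]·0.447501
= 0.47125·0.447501 = 0.210884

Final: 0.210884


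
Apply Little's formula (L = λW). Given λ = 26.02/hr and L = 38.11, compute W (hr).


W = L/λ = 38.11/26.02 = 1.4646 hr

Final: 1.4646 hr


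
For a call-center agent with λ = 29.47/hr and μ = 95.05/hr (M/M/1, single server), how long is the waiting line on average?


ρ = 29.47/95.05 = 0.3100
Lq = ρ²/(1−ρ) = 0.09613/0.6900 = 0.1393

Final: 0.1393


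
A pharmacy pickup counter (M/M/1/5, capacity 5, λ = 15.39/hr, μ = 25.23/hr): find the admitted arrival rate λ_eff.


ρ = 0.6100; P_K = (1−ρ)ρ^5/(1−ρ^6) = 0.034726
λ_eff = λ(1 − P_K) = 15.39·(1 − 0.034726) = 15.39·0.965274 = 14.8556 /hr

Final: 14.8556 /hr


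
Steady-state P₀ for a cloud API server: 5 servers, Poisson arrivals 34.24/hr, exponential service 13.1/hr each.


a = λ/μ = 34.24/13.1 = 2.6137; ρ = a/c = 0.5227
Σ_{k=0}^{4} a^k/k! (terms k=0..4) = 1.00000 + 2.61374 + 3.41582 + 2.97602 + 1.94464 = 11.95022
Tail: a^5/(5!(1−ρ)) = 121.98665/(120·0.4773) = 2.13002
P₀ = 1/(11.95022 + 2.13002) = 1/14.08024 = 0.071022

Final: 0.071022


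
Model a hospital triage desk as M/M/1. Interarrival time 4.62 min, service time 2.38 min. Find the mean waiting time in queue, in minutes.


λ = 60/4.62 = 12.9870 /hr
μ = 60/2.38 = 25.2101 /hr
ρ = λ/μ = 12.9870/25.2101 = 0.5152
Wq = ρ/(μ−λ) = 0.5152/(25.2101−12.9870) = 0.04215 hr
In minutes: 0.04215·60 = 2.529 min

Final: 2.529 min


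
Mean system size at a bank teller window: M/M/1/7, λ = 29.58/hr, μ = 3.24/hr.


ρ = 29.58/3.24 = 9.1296
L = ρ[1 − (K+1)ρ^K + Kρ^(K+1)] / [(1−ρ)(1−ρ^(K+1))]
Numerator: 9.1296·(1 − 8·5286547.225542 + 7·48264218.188745) = 2698327318.607786
Denominator: (-8.1296)·(-48264217.188745) = 392370210.108499
L = 2698327318.607786/392370210.108499 = 6.8770

Final: 6.8770


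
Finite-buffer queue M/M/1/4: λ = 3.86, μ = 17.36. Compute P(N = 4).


ρ = λ/μ = 3.86/17.36 = 0.2224
P_K = (1−ρ)ρ^K/(1−ρ^(K+1)) = (0.7776·0.002444)/(1 − 0.0005435)
= 0.001901/0.999457 = 0.001902

Final: 0.001902


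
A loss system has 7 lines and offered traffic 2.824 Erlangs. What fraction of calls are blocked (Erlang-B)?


B(c,a) = (a^c/c!) / Σ_{k=0}^{c} a^k/k!
a^7/7! = 0.284199
Σ terms (k=0..7): 1.00000 + 2.82400 + 3.98749 + 3.75356 + 2.65001 + 1.49673 + 0.70446 + 0.28420 = 16.700437
B = 0.284199/16.700437 = 0.017017

Final: 0.017017


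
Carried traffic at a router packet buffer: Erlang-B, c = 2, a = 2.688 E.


B(2,2.688) = 0.494841 (Erlang-B)
Carried load = a(1 − B) = 2.688·(1 − 0.494841) = 2.688·0.505159 = 1.3579 E

Final: 1.3579 Erlangs


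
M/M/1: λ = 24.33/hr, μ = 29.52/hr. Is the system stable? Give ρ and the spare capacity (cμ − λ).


Total capacity cμ = 1·29.52 = 29.52/hr
ρ = λ/(cμ) = 24.33/29.52 = 0.8242
Stable ⇔ ρ < 1: YES
Spare capacity = cμ − λ = 29.52 − 24.33 = 5.19/hr

Final: ρ = 0.8242; stable; margin = 5.19/hr


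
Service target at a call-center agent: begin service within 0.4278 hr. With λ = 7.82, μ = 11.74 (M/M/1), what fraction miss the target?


ρ = 7.82/11.74 = 0.6661
P(Wq > t) = ρ·e^{−(μ−λ)t} = 0.6661·e^{−1.6770}
= 0.6661·0.186938 = 0.124519

Final: 0.124519


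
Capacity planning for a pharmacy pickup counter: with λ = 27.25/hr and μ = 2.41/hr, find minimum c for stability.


Stability requires cμ > λ ⇔ c > λ/μ.
λ/μ = 27.25/2.41 = 11.3071
Minimum integer c = ⌊11.3071⌋ + 1 = 12
Check: 12·2.41 = 28.92 > 27.25, while 11·2.41 = 26.51 ≤ 27.25

Final: 12 servers


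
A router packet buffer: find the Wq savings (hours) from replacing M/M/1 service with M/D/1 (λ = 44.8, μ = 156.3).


ρ = 44.8/156.3 = 0.2866
Wq(M/M/1) = ρ/(μ−λ) = 0.2866/111.50 = 0.002571 hr
Wq(M/D/1) = ρ/(2(μ−λ)) = 0.001285 hr
Savings = 0.002571 − 0.001285 = 0.001285 hr

Final: 0.001285 hr


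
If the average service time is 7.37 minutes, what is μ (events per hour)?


μ = 1/(service time) in consistent units.
1 hour = 60 min, so μ = 60/7.37 = 8.1411 per hour

Final: 8.1411 /hr


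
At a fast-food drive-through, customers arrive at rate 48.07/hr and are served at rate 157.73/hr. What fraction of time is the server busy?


ρ = λ/μ = 48.07/157.73 = 0.3048

Final: 0.3048


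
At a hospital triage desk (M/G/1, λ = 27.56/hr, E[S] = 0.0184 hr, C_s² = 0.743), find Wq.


ρ = λ·E[S] = 27.56·0.0184 = 0.5071
E[S²] = E[S]²(1+C_s²) = 0.0184²·(1+0.743) = 0.0005901
Wq = λ·E[S²]/(2(1−ρ)) = 27.56·0.0005901/(2·0.4929) = 0.01650 hr

Final: 0.01650 hr


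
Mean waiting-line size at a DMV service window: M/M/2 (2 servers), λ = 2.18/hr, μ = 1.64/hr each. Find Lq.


a = λ/μ = 1.3293; ρ = a/2 = 0.6646
P₀ = 0.201465
Lq = P₀·a^c·ρ / (c!·(1−ρ)²) = 0.201465·1.76695·0.6646/(2·0.11247)
= 1.05182

Final: 1.05182


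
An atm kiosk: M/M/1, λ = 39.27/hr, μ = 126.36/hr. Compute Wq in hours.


ρ = 39.27/126.36 = 0.3108
Wq = ρ/(μ−λ) = 0.3108/(126.36 − 39.27) = 0.3108/87.09 = 0.003568 hr

Final: 0.003568 hr


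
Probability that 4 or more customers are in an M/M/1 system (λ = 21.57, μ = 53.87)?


ρ = 21.57/53.87 = 0.4004
P(N ≥ n) = ρ^n = 0.4004^4 = 0.025705

Final: 0.025705


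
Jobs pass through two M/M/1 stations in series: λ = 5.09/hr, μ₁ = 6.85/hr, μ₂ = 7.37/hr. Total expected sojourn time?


Each node sees arrival rate λ = 5.09/hr (tandem ⇒ throughput preserved).
W₁ = 1/(μ₁−λ) = 1/(6.85−5.09) = 0.56818 hr
W₂ = 1/(μ₂−λ) = 1/(7.37−5.09) = 0.43860 hr
W_total = W₁ + W₂ = 0.56818 + 0.43860 = 1.00678 hr

Final: 1.00678 hr


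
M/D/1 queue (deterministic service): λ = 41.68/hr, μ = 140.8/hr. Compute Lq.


ρ = 41.68/140.8 = 0.2960
M/D/1: Lq = ρ²/(2(1−ρ)) = 0.08763/(2·0.7040) = 0.06224

Final: 0.06224


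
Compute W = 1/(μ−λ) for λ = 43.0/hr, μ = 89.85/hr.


W = 1/(μ−λ) = 1/(89.85 − 43.0) = 1/46.85 = 0.02134 hr

Final: 0.02134 hr


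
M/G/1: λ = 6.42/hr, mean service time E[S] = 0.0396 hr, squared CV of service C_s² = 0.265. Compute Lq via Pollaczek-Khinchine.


ρ = λ·E[S] = 6.42·0.0396 = 0.2542
Lq = ρ²(1+C_s²)/(2(1−ρ)) = 0.06463·(1+0.265)/(2·0.7458)
= 0.06463·1.2650/1.4915 = 0.05482

Final: 0.05482


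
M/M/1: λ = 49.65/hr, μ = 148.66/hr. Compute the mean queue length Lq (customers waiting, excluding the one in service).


ρ = 49.65/148.66 = 0.3340
Lq = ρ²/(1−ρ) = 0.1115/0.6660 = 0.1675

Final: 0.1675


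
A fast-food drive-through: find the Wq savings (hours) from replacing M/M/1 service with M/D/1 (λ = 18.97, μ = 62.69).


ρ = 18.97/62.69 = 0.3026
Wq(M/M/1) = ρ/(μ−λ) = 0.3026/43.72 = 0.006921 hr
Wq(M/D/1) = ρ/(2(μ−λ)) = 0.003461 hr
Savings = 0.006921 − 0.003461 = 0.003461 hr

Final: 0.003461 hr


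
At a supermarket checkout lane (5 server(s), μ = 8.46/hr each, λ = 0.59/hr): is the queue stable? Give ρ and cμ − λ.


Total capacity cμ = 5·8.46 = 42.30/hr
ρ = λ/(cμ) = 0.59/42.30 = 0.01395
Stable ⇔ ρ < 1: YES
Spare capacity = cμ − λ = 42.30 − 0.59 = 41.71/hr

Final: ρ = 0.01395; stable; margin = 41.71/hr


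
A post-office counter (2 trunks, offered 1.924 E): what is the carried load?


B(2,1.924) = 0.387630 (Erlang-B)
Carried load = a(1 − B) = 1.924·(1 − 0.387630) = 1.924·0.612370 = 1.1782 E

Final: 1.1782 Erlangs


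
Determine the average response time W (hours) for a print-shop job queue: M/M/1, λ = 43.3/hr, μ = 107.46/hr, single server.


W = 1/(μ−λ) = 1/(107.46 − 43.3) = 1/64.16 = 0.01559 hr

Final: 0.01559 hr


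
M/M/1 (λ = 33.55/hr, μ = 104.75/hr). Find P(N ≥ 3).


ρ = 33.55/104.75 = 0.3203
P(N ≥ n) = ρ^n = 0.3203^3 = 0.032856

Final: 0.032856


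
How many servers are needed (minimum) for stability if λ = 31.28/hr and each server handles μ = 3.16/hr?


Stability requires cμ > λ ⇔ c > λ/μ.
λ/μ = 31.28/3.16 = 9.8987
Minimum integer c = ⌊9.8987⌋ + 1 = 10
Check: 10·3.16 = 31.60 > 31.28, while 9·3.16 = 28.44 ≤ 31.28

Final: 10 servers


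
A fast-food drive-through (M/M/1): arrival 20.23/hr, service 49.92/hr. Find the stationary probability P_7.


ρ = 20.23/49.92 = 0.4052
P_n = (1−ρ)·ρ^n = (1 − 0.4052)·0.4052^7 = 0.5948·0.001795 = 0.001068

Final: 0.001068


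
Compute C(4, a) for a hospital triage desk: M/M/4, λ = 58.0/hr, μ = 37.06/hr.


a = λ/μ = 1.5650; ρ = a/4 = 0.3913
P₀ = 0.206646 (from M/M/c formula)
C(c,a) = [a^c/(c!(1−ρ))]·P₀ = [5.99916/(24·0.6087)]·0.206646
= 0.41063·0.206646 = 0.084854

Final: 0.084854


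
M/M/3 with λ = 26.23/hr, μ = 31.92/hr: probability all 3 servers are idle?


a = λ/μ = 26.23/31.92 = 0.8217; ρ = a/c = 0.2739
Σ_{k=0}^{2} a^k/k! (terms k=0..2) = 1.00000 + 0.82174 + 0.33763 = 2.15937
Tail: a^3/(3!(1−ρ)) = 0.55489/(6·0.7261) = 0.12737
P₀ = 1/(2.15937 + 0.12737) = 1/2.28674 = 0.437303

Final: 0.437303


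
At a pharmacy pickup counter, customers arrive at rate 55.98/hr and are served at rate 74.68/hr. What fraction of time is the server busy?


ρ = λ/μ = 55.98/74.68 = 0.7496

Final: 0.7496


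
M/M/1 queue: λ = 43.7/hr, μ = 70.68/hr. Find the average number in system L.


ρ = λ/μ = 43.7/70.68 = 0.6183
L = ρ/(1−ρ) = 0.6183/(1 − 0.6183) = 0.6183/0.3817 = 1.6197

Final: 1.6197


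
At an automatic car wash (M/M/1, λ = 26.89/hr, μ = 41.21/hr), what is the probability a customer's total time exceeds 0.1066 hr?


W ~ Exponential(μ−λ) for M/M/1.
μ − λ = 41.21 − 26.89 = 14.3200
P(W > t) = e^{−(μ−λ)t} = e^{−1.5265} = 0.217292

Final: 0.217292


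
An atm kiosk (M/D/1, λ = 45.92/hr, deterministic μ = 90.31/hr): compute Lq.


ρ = 45.92/90.31 = 0.5085
M/D/1: Lq = ρ²/(2(1−ρ)) = 0.2585/(2·0.4915) = 0.26300

Final: 0.26300


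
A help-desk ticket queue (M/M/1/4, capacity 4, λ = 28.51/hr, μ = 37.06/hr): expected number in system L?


ρ = 28.51/37.06 = 0.7693
L = ρ[1 − (K+1)ρ^K + Kρ^(K+1)] / [(1−ρ)(1−ρ^(K+1))]
Numerator: 0.7693·(1 − 5·0.350241 + 4·0.269438) = 0.251210
Denominator: (0.2307)·(0.730562) = 0.168546
L = 0.251210/0.168546 = 1.4905

Final: 1.4905


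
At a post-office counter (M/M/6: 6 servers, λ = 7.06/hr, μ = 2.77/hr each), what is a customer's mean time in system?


a = 2.5487; ρ = 0.4248; P₀ = 0.077684
Lq = P₀·a^c·ρ/(c!(1−ρ)²) = 0.03797
Wq = Lq/λ = 0.03797/7.06 = 0.005379 hr
W = Wq + 1/μ = 0.005379 + 0.36101 = 0.36639 hr

Final: 0.36639 hr


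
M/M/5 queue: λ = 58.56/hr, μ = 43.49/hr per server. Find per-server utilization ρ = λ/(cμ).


ρ = λ/(cμ) = 58.56/(5·43.49) = 58.56/217.45 = 0.2693

Final: 0.2693


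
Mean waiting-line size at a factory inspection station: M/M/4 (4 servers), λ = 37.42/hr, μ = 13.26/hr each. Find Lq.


a = λ/μ = 2.8220; ρ = a/4 = 0.7055
P₀ = 0.048726
Lq = P₀·a^c·ρ / (c!·(1−ρ)²) = 0.048726·63.42216·0.7055/(24·0.08673)
= 1.04746

Final: 1.04746


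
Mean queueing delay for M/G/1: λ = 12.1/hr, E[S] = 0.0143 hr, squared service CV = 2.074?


ρ = λ·E[S] = 12.1·0.0143 = 0.1730
E[S²] = E[S]²(1+C_s²) = 0.0143²·(1+2.074) = 0.0006286
Wq = λ·E[S²]/(2(1−ρ)) = 12.1·0.0006286/(2·0.8270) = 0.004599 hr

Final: 0.004599 hr


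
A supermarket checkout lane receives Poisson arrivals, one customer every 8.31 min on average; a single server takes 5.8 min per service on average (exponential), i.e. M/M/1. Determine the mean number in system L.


λ = 60/8.31 = 7.2202 /hr
μ = 60/5.8 = 10.3448 /hr
ρ = λ/μ = 7.2202/10.3448 = 0.6980
L = ρ/(1−ρ) = 0.6980/0.3020 = 2.3108

Final: 2.3108


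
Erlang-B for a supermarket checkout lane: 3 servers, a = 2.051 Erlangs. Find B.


B(c,a) = (a^c/c!) / Σ_{k=0}^{c} a^k/k!
a^3/3! = 1.437956
Σ terms (k=0..3): 1.00000 + 2.05100 + 2.10330 + 1.43796 = 6.592257
B = 1.437956/6.592257 = 0.218128

Final: 0.218128


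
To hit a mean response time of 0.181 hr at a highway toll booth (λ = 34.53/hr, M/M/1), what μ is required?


W = 1/(μ−λ) ⇒ μ − λ = 1/W = 1/0.181 = 5.5249
μ = λ + 1/W = 34.53 + 5.5249 = 40.0549 per hr

Final: 40.0549 /hr


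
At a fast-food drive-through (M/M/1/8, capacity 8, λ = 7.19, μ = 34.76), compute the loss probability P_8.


ρ = λ/μ = 7.19/34.76 = 0.2068
P_K = (1−ρ)ρ^K/(1−ρ^(K+1)) = (0.7932·0.000003351)/(1 − 0.0000006932)
= 0.000002658/0.999999 = 0.000002658

Final: 0.000002658


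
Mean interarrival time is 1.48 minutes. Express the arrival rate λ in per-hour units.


λ = 1/(interarrival time) in consistent units.
1 hour = 60 min, so λ = 60/1.48 = 40.5405 per hour

Final: 40.5405 /hr


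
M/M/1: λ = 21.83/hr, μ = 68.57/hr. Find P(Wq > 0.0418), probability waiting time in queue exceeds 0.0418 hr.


ρ = 21.83/68.57 = 0.3184
P(Wq > t) = ρ·e^{−(μ−λ)t} = 0.3184·e^{−1.9537}
= 0.3184·0.141744 = 0.045126

Final: 0.045126


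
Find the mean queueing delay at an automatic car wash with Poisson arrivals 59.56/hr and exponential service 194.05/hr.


ρ = 59.56/194.05 = 0.3069
Wq = ρ/(μ−λ) = 0.3069/(194.05 − 59.56) = 0.3069/134.49 = 0.002282 hr

Final: 0.002282 hr


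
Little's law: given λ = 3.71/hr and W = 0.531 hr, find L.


L = λW = 3.71·0.531 = 1.9700

Final: 1.9700


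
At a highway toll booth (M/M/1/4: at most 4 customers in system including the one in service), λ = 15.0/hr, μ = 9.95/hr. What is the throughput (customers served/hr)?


ρ = 1.5075; P_K = (1−ρ)ρ^4/(1−ρ^5) = 0.386275
λ_eff = λ(1 − P_K) = 15.0·(1 − 0.386275) = 15.0·0.613725 = 9.2059 /hr

Final: 9.2059 /hr


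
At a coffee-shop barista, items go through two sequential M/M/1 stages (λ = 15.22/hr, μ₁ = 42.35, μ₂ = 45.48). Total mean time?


Each node sees arrival rate λ = 15.22/hr (tandem ⇒ throughput preserved).
W₁ = 1/(μ₁−λ) = 1/(42.35−15.22) = 0.03686 hr
W₂ = 1/(μ₂−λ) = 1/(45.48−15.22) = 0.03305 hr
W_total = W₁ + W₂ = 0.03686 + 0.03305 = 0.06991 hr

Final: 0.06991 hr


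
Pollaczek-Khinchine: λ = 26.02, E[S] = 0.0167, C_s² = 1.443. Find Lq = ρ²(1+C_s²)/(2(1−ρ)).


ρ = λ·E[S] = 26.02·0.0167 = 0.4345
Lq = ρ²(1+C_s²)/(2(1−ρ)) = 0.1888·(1+1.443)/(2·0.5655)
= 0.1888·2.4430/1.1309 = 0.40788

Final: 0.40788


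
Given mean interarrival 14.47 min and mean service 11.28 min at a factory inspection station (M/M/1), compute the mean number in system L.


λ = 60/14.47 = 4.1465 /hr
μ = 60/11.28 = 5.3191 /hr
ρ = λ/μ = 4.1465/5.3191 = 0.7795
L = ρ/(1−ρ) = 0.7795/0.2205 = 3.5361

Final: 3.5361


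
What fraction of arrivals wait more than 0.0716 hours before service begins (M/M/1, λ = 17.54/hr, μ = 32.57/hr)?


ρ = 17.54/32.57 = 0.5385
P(Wq > t) = ρ·e^{−(μ−λ)t} = 0.5385·e^{−1.0761}
= 0.5385·0.340906 = 0.183589

Final: 0.183589


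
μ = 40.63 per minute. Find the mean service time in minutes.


Mean service time = 1/μ = 1/40.63 minute = 0.02461 minute
In minutes: 0.02461 × 1 = 0.02461 min

Final: 0.02461 min


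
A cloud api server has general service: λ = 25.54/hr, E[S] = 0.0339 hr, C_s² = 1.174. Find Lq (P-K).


ρ = λ·E[S] = 25.54·0.0339 = 0.8658
Lq = ρ²(1+C_s²)/(2(1−ρ)) = 0.7496·(1+1.174)/(2·0.1342)
= 0.7496·2.1740/0.2684 = 6.07208

Final: 6.07208


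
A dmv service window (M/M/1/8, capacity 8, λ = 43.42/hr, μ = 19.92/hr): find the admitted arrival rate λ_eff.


ρ = 2.1797; P_K = (1−ρ)ρ^8/(1−ρ^9) = 0.541713
λ_eff = λ(1 − P_K) = 43.42·(1 − 0.541713) = 43.42·0.458287 = 19.8988 /hr

Final: 19.8988 /hr


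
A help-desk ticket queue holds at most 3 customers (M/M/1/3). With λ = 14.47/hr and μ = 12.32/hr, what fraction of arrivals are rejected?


ρ = λ/μ = 14.47/12.32 = 1.1745
P_K = (1−ρ)ρ^K/(1−ρ^(K+1)) = (-0.1745·1.620218)/(1 − 1.902967)
= -0.282749/-0.902967 = 0.313133

Final: 0.313133


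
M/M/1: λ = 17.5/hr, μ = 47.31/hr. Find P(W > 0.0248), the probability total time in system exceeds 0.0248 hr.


W ~ Exponential(μ−λ) for M/M/1.
μ − λ = 47.31 − 17.5 = 29.8100
P(W > t) = e^{−(μ−λ)t} = e^{−0.7393} = 0.477454

Final: 0.477454


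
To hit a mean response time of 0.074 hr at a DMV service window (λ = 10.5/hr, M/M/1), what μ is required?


W = 1/(μ−λ) ⇒ μ − λ = 1/W = 1/0.074 = 13.5135
μ = λ + 1/W = 10.5 + 13.5135 = 24.0135 per hr

Final: 24.0135 /hr


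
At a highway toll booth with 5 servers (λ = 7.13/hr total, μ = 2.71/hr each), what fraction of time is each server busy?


ρ = λ/(cμ) = 7.13/(5·2.71) = 7.13/13.55 = 0.5262

Final: 0.5262


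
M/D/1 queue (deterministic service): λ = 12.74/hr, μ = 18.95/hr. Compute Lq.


ρ = 12.74/18.95 = 0.6723
M/D/1: Lq = ρ²/(2(1−ρ)) = 0.4520/(2·0.3277) = 0.68962

Final: 0.68962


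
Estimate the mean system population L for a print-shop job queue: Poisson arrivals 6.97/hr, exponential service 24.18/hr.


ρ = λ/μ = 6.97/24.18 = 0.2883
L = ρ/(1−ρ) = 0.2883/(1 − 0.2883) = 0.2883/0.7117 = 0.4050

Final: 0.4050


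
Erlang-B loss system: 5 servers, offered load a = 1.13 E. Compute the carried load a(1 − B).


B(5,1.13) = 0.004965 (Erlang-B)
Carried load = a(1 − B) = 1.13·(1 − 0.004965) = 1.13·0.995035 = 1.1244 E

Final: 1.1244 Erlangs


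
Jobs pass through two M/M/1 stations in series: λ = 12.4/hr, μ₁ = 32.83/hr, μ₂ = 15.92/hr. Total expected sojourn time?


Each node sees arrival rate λ = 12.4/hr (tandem ⇒ throughput preserved).
W₁ = 1/(μ₁−λ) = 1/(32.83−12.4) = 0.04895 hr
W₂ = 1/(μ₂−λ) = 1/(15.92−12.4) = 0.28409 hr
W_total = W₁ + W₂ = 0.04895 + 0.28409 = 0.33304 hr

Final: 0.33304 hr


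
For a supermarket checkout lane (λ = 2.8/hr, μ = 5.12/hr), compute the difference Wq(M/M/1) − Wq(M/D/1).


ρ = 2.8/5.12 = 0.5469
Wq(M/M/1) = ρ/(μ−λ) = 0.5469/2.32 = 0.23572 hr
Wq(M/D/1) = ρ/(2(μ−λ)) = 0.11786 hr
Savings = 0.23572 − 0.11786 = 0.11786 hr

Final: 0.11786 hr


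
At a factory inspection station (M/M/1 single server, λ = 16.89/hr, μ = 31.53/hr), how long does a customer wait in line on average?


ρ = 16.89/31.53 = 0.5357
Wq = ρ/(μ−λ) = 0.5357/(31.53 − 16.89) = 0.5357/14.64 = 0.03659 hr

Final: 0.03659 hr


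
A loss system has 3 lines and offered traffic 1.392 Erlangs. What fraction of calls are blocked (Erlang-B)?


B(c,a) = (a^c/c!) / Σ_{k=0}^{c} a^k/k!
a^3/3! = 0.449538
Σ terms (k=0..3): 1.00000 + 1.39200 + 0.96883 + 0.44954 = 3.810370
B = 0.449538/3.810370 = 0.117978

Final: 0.117978


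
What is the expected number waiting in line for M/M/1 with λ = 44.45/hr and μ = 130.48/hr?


ρ = 44.45/130.48 = 0.3407
Lq = ρ²/(1−ρ) = 0.1161/0.6593 = 0.1760

Final: 0.1760


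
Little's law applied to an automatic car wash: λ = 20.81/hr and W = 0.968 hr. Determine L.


L = λW = 20.81·0.968 = 20.1441

Final: 20.1441


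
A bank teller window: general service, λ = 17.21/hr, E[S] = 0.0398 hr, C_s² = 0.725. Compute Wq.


ρ = λ·E[S] = 17.21·0.0398 = 0.6850
E[S²] = E[S]²(1+C_s²) = 0.0398²·(1+0.725) = 0.002732
Wq = λ·E[S²]/(2(1−ρ)) = 17.21·0.002732/(2·0.3150) = 0.07463 hr

Final: 0.07463 hr


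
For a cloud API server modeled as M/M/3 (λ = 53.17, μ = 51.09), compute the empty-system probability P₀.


a = λ/μ = 53.17/51.09 = 1.0407; ρ = a/c = 0.3469
Σ_{k=0}^{2} a^k/k! (terms k=0..2) = 1.00000 + 1.04071 + 0.54154 = 2.58225
Tail: a^3/(3!(1−ρ)) = 1.12718/(6·0.6531) = 0.28765
P₀ = 1/(2.58225 + 0.28765) = 1/2.86990 = 0.348444

Final: 0.348444


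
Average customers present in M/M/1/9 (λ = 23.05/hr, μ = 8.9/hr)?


ρ = 23.05/8.9 = 2.5899
L = ρ[1 − (K+1)ρ^K + Kρ^(K+1)] / [(1−ρ)(1−ρ^(K+1))]
Numerator: 2.5899·(1 − 10·5242.377702 + 9·13577.169217) = 180700.982448
Denominator: (-1.5899)·(-13576.169217) = 21584.583643
L = 180700.982448/21584.583643 = 8.3718

Final: 8.3718


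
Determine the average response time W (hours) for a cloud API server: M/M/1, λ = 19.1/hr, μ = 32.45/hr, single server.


W = 1/(μ−λ) = 1/(32.45 − 19.1) = 1/13.35 = 0.07491 hr

Final: 0.07491 hr


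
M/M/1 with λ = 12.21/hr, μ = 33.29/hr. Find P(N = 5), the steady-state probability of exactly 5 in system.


ρ = 12.21/33.29 = 0.3668
P_n = (1−ρ)·ρ^n = (1 − 0.3668)·0.3668^5 = 0.6332·0.006638 = 0.004203

Final: 0.004203


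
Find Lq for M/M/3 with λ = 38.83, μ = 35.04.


a = λ/μ = 1.1082; ρ = a/3 = 0.3694
P₀ = 0.324482
Lq = P₀·a^c·ρ / (c!·(1−ρ)²) = 0.324482·1.36085·0.3694/(6·0.39767)
= 0.06836

Final: 0.06836


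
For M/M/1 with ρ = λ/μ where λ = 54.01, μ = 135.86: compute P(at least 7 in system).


ρ = 54.01/135.86 = 0.3975
P(N ≥ n) = ρ^n = 0.3975^7 = 0.001569

Final: 0.001569


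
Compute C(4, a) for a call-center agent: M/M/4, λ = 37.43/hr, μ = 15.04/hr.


a = λ/μ = 2.4887; ρ = a/4 = 0.6222
P₀ = 0.074711 (from M/M/c formula)
C(c,a) = [a^c/(c!(1−ρ))]·P₀ = [38.36083/(24·0.3778)]·0.074711
= 4.23044·0.074711 = 0.316059

Final: 0.316059


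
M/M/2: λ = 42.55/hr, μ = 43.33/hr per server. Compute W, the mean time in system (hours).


a = 0.9820; ρ = 0.4910; P₀ = 0.341382
Lq = P₀·a^c·ρ/(c!(1−ρ)²) = 0.31194
Wq = Lq/λ = 0.31194/42.55 = 0.007331 hr
W = Wq + 1/μ = 0.007331 + 0.02308 = 0.03041 hr

Final: 0.03041 hr


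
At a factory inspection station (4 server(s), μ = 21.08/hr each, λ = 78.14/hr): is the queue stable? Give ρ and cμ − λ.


Total capacity cμ = 4·21.08 = 84.32/hr
ρ = λ/(cμ) = 78.14/84.32 = 0.9267
Stable ⇔ ρ < 1: YES
Spare capacity = cμ − λ = 84.32 − 78.14 = 6.18/hr

Final: ρ = 0.9267; stable; margin = 6.18/hr


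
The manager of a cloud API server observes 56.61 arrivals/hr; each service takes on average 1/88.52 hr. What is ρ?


ρ = λ/μ = 56.61/88.52 = 0.6395

Final: 0.6395


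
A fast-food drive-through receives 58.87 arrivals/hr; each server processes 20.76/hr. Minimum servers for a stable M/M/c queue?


Stability requires cμ > λ ⇔ c > λ/μ.
λ/μ = 58.87/20.76 = 2.8357
Minimum integer c = ⌊2.8357⌋ + 1 = 3
Check: 3·20.76 = 62.28 > 58.87, while 2·20.76 = 41.52 ≤ 58.87

Final: 3 servers


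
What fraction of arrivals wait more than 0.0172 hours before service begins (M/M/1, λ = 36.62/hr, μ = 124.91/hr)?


ρ = 36.62/124.91 = 0.2932
P(Wq > t) = ρ·e^{−(μ−λ)t} = 0.2932·e^{−1.5186}
= 0.2932·0.219021 = 0.064211

Final: 0.064211


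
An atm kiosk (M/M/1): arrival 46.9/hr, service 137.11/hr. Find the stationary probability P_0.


ρ = 46.9/137.11 = 0.3421
P_n = (1−ρ)·ρ^n = (1 − 0.3421)·0.3421^0 = 0.6579·1.000000 = 0.657939

Final: 0.657939


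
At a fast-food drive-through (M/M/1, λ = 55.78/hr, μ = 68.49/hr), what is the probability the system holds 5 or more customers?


ρ = 55.78/68.49 = 0.8144
P(N ≥ n) = ρ^n = 0.8144^5 = 0.358308

Final: 0.358308


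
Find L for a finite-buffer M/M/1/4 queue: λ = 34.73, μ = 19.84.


ρ = 34.73/19.84 = 1.7505
L = ρ[1 − (K+1)ρ^K + Kρ^(K+1)] / [(1−ρ)(1−ρ^(K+1))]
Numerator: 1.7505·(1 − 5·9.389716 + 4·16.436736) = 34.657114
Denominator: (-0.7505)·(-15.436736) = 11.585333
L = 34.657114/11.585333 = 2.9915

Final: 2.9915


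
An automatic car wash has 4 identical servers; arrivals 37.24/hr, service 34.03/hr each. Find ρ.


ρ = λ/(cμ) = 37.24/(4·34.03) = 37.24/136.12 = 0.2736

Final: 0.2736


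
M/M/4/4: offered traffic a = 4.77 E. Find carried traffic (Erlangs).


B(4,4.77) = 0.379727 (Erlang-B)
Carried load = a(1 − B) = 4.77·(1 − 0.379727) = 4.77·0.620273 = 2.9587 E

Final: 2.9587 Erlangs


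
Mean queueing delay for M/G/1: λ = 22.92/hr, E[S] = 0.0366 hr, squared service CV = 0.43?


ρ = λ·E[S] = 22.92·0.0366 = 0.8389
E[S²] = E[S]²(1+C_s²) = 0.0366²·(1+0.43) = 0.001916
Wq = λ·E[S²]/(2(1−ρ)) = 22.92·0.001916/(2·0.1611) = 0.13624 hr

Final: 0.13624 hr


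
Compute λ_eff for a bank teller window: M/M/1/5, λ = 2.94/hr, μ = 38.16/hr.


ρ = 0.07704; P_K = (1−ρ)ρ^5/(1−ρ^6) = 0.000002505
λ_eff = λ(1 − P_K) = 2.94·(1 − 0.000002505) = 2.94·0.999997 = 2.9400 /hr

Final: 2.9400 /hr


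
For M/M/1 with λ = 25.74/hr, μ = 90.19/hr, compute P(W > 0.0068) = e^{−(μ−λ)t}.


W ~ Exponential(μ−λ) for M/M/1.
μ − λ = 90.19 − 25.74 = 64.4500
P(W > t) = e^{−(μ−λ)t} = e^{−0.4383} = 0.645158

Final: 0.645158


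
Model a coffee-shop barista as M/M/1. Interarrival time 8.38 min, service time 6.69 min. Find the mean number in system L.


λ = 60/8.38 = 7.1599 /hr
μ = 60/6.69 = 8.9686 /hr
ρ = λ/μ = 7.1599/8.9686 = 0.7983
L = ρ/(1−ρ) = 0.7983/0.2017 = 3.9586

Final: 3.9586


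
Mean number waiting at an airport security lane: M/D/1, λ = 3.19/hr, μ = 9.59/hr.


ρ = 3.19/9.59 = 0.3326
M/D/1: Lq = ρ²/(2(1−ρ)) = 0.1106/(2·0.6674) = 0.08290

Final: 0.08290


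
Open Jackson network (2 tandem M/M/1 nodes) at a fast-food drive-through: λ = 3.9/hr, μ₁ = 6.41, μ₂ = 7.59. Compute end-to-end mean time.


Each node sees arrival rate λ = 3.9/hr (tandem ⇒ throughput preserved).
W₁ = 1/(μ₁−λ) = 1/(6.41−3.9) = 0.39841 hr
W₂ = 1/(μ₂−λ) = 1/(7.59−3.9) = 0.27100 hr
W_total = W₁ + W₂ = 0.39841 + 0.27100 = 0.66941 hr

Final: 0.66941 hr


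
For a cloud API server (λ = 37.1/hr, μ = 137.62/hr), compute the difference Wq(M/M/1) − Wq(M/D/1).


ρ = 37.1/137.62 = 0.2696
Wq(M/M/1) = ρ/(μ−λ) = 0.2696/100.52 = 0.002682 hr
Wq(M/D/1) = ρ/(2(μ−λ)) = 0.001341 hr
Savings = 0.002682 − 0.001341 = 0.001341 hr

Final: 0.001341 hr


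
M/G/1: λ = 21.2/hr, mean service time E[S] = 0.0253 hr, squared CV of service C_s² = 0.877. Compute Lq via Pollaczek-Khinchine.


ρ = λ·E[S] = 21.2·0.0253 = 0.5364
Lq = ρ²(1+C_s²)/(2(1−ρ)) = 0.2877·(1+0.877)/(2·0.4636)
= 0.2877·1.8770/0.9273 = 0.58233

Final: 0.58233


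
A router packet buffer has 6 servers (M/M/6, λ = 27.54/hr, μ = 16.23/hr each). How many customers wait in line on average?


a = λ/μ = 1.6969; ρ = a/6 = 0.2828
P₀ = 0.183160
Lq = P₀·a^c·ρ / (c!·(1−ρ)²) = 0.183160·23.87110·0.2828/(720·0.51436)
= 0.003339

Final: 0.003339


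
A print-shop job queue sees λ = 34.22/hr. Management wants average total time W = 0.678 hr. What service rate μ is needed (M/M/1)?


W = 1/(μ−λ) ⇒ μ − λ = 1/W = 1/0.678 = 1.4749
μ = λ + 1/W = 34.22 + 1.4749 = 35.6949 per hr

Final: 35.6949 /hr


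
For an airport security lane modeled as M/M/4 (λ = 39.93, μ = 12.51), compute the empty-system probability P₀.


a = λ/μ = 39.93/12.51 = 3.1918; ρ = a/c = 0.7980
Σ_{k=0}^{3} a^k/k! (terms k=0..3) = 1.00000 + 3.19185 + 5.09394 + 5.41969 = 14.70548
Tail: a^4/(4!(1−ρ)) = 103.79298/(24·0.2020) = 21.40538
P₀ = 1/(14.70548 + 21.40538) = 1/36.11086 = 0.027692

Final: 0.027692


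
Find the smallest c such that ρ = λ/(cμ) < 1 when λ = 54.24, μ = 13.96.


Stability requires cμ > λ ⇔ c > λ/μ.
λ/μ = 54.24/13.96 = 3.8854
Minimum integer c = ⌊3.8854⌋ + 1 = 4
Check: 4·13.96 = 55.84 > 54.24, while 3·13.96 = 41.88 ≤ 54.24

Final: 4 servers


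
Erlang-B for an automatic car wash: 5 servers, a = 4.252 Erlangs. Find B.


B(c,a) = (a^c/c!) / Σ_{k=0}^{c} a^k/k!
a^5/5! = 11.582039
Σ terms (k=0..5): 1.00000 + 4.25200 + 9.03975 + 12.81234 + 13.61952 + 11.58204 = 52.305652
B = 11.582039/52.305652 = 0.221430

Final: 0.221430


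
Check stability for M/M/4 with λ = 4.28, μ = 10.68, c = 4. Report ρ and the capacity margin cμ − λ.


Total capacity cμ = 4·10.68 = 42.72/hr
ρ = λ/(cμ) = 4.28/42.72 = 0.1002
Stable ⇔ ρ < 1: YES
Spare capacity = cμ − λ = 42.72 − 4.28 = 38.44/hr

Final: ρ = 0.1002; stable; margin = 38.44/hr


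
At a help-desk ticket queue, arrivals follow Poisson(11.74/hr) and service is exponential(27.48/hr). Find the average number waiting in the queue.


ρ = 11.74/27.48 = 0.4272
Lq = ρ²/(1−ρ) = 0.1825/0.5728 = 0.3187

Final: 0.3187


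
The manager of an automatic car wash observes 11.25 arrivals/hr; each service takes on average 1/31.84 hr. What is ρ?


ρ = λ/μ = 11.25/31.84 = 0.3533

Final: 0.3533


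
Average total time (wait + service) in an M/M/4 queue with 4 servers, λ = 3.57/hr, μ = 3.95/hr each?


a = 0.9038; ρ = 0.2259; P₀ = 0.404664
Lq = P₀·a^c·ρ/(c!(1−ρ)²) = 0.004243
Wq = Lq/λ = 0.004243/3.57 = 0.001188 hr
W = Wq + 1/μ = 0.001188 + 0.25316 = 0.25435 hr

Final: 0.25435 hr


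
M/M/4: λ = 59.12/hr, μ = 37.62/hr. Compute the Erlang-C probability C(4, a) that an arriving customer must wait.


a = λ/μ = 1.5715; ρ = a/4 = 0.3929
P₀ = 0.205266 (from M/M/c formula)
C(c,a) = [a^c/(c!(1−ρ))]·P₀ = [6.09905/(24·0.6071)]·0.205266
= 0.41858·0.205266 = 0.085919

Final: 0.085919


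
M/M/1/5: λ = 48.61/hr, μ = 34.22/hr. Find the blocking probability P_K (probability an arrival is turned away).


ρ = λ/μ = 48.61/34.22 = 1.4205
P_K = (1−ρ)ρ^K/(1−ρ^(K+1)) = (-0.4205·5.783997)/(1 − 8.216251)
= -2.432254/-7.216251 = 0.337052

Final: 0.337052


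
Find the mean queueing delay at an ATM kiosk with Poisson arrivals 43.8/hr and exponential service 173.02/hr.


ρ = 43.8/173.02 = 0.2531
Wq = ρ/(μ−λ) = 0.2531/(173.02 − 43.8) = 0.2531/129.22 = 0.001959 hr

Final: 0.001959 hr


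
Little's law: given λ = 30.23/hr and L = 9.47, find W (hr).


W = L/λ = 9.47/30.23 = 0.3133 hr

Final: 0.3133 hr


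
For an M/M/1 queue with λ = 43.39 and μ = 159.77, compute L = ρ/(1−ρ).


ρ = λ/μ = 43.39/159.77 = 0.2716
L = ρ/(1−ρ) = 0.2716/(1 − 0.2716) = 0.2716/0.7284 = 0.3728

Final: 0.3728


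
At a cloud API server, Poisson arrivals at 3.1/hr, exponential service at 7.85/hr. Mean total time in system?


W = 1/(μ−λ) = 1/(7.85 − 3.1) = 1/4.75 = 0.2105 hr

Final: 0.2105 hr


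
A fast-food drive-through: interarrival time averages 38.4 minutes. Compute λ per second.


λ = 1/(interarrival time) in consistent units.
1 second = 0.0166667 min, so λ = 0.0166667/38.4 = 0.0004340 per second

Final: 0.0004340 /sec


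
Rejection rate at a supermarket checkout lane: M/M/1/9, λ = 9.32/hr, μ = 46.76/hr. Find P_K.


ρ = λ/μ = 9.32/46.76 = 0.1993
P_K = (1−ρ)ρ^K/(1−ρ^(K+1)) = (0.8007·0.0000004964)/(1 − 0.00000009895)
= 0.0000003975/1.000000 = 0.0000003975

Final: 0.0000003975


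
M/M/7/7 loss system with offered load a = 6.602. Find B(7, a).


B(c,a) = (a^c/c!) / Σ_{k=0}^{c} a^k/k!
a^7/7! = 108.467119
Σ terms (k=0..7): 1.00000 + 6.60200 + 21.79320 + 47.95957 + 79.15728 + 104.51927 + 115.00603 + 108.46712 = 484.504469
B = 108.467119/484.504469 = 0.223872

Final: 0.223872


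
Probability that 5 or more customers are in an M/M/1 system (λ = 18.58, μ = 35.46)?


ρ = 18.58/35.46 = 0.5240
P(N ≥ n) = ρ^n = 0.5240^5 = 0.039494

Final: 0.039494


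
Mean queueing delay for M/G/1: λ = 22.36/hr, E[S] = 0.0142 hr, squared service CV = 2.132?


ρ = λ·E[S] = 22.36·0.0142 = 0.3175
E[S²] = E[S]²(1+C_s²) = 0.0142²·(1+2.132) = 0.0006315
Wq = λ·E[S²]/(2(1−ρ)) = 22.36·0.0006315/(2·0.6825) = 0.01035 hr

Final: 0.01035 hr


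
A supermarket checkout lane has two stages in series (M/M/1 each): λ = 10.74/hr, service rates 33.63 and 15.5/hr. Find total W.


Each node sees arrival rate λ = 10.74/hr (tandem ⇒ throughput preserved).
W₁ = 1/(μ₁−λ) = 1/(33.63−10.74) = 0.04369 hr
W₂ = 1/(μ₂−λ) = 1/(15.5−10.74) = 0.21008 hr
W_total = W₁ + W₂ = 0.04369 + 0.21008 = 0.25377 hr

Final: 0.25377 hr


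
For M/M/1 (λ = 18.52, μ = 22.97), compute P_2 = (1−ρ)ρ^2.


ρ = 18.52/22.97 = 0.8063
P_n = (1−ρ)·ρ^n = (1 − 0.8063)·0.8063^2 = 0.1937·0.650070 = 0.125939

Final: 0.125939


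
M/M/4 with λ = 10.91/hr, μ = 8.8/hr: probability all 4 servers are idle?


a = λ/μ = 10.91/8.8 = 1.2398; ρ = a/c = 0.3099
Σ_{k=0}^{3} a^k/k! (terms k=0..3) = 1.00000 + 1.23977 + 0.76852 + 0.31760 = 3.32589
Tail: a^4/(4!(1−ρ)) = 2.36248/(24·0.6901) = 0.14265
P₀ = 1/(3.32589 + 0.14265) = 1/3.46854 = 0.288306

Final: 0.288306


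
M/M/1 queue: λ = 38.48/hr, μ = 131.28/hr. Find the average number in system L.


ρ = λ/μ = 38.48/131.28 = 0.2931
L = ρ/(1−ρ) = 0.2931/(1 − 0.2931) = 0.2931/0.7069 = 0.4147

Final: 0.4147


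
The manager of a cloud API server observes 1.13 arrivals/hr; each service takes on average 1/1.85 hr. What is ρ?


ρ = λ/μ = 1.13/1.85 = 0.6108

Final: 0.6108


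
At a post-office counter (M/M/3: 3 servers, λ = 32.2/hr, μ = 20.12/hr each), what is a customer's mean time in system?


a = 1.6004; ρ = 0.5335; P₀ = 0.187077
Lq = P₀·a^c·ρ/(c!(1−ρ)²) = 0.31325
Wq = Lq/λ = 0.31325/32.2 = 0.009728 hr
W = Wq + 1/μ = 0.009728 + 0.04970 = 0.05943 hr

Final: 0.05943 hr


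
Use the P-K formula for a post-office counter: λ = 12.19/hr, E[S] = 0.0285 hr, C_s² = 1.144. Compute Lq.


ρ = λ·E[S] = 12.19·0.0285 = 0.3474
Lq = ρ²(1+C_s²)/(2(1−ρ)) = 0.1207·(1+1.144)/(2·0.6526)
= 0.1207·2.1440/1.3052 = 0.19827

Final: 0.19827


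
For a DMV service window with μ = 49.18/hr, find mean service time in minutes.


Mean service time = 1/μ = 1/49.18 hour = 0.02033 hour
In minutes: 0.02033 × 60 = 1.2200 min

Final: 1.2200 min


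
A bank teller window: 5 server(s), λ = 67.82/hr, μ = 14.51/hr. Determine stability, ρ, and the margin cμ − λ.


Total capacity cμ = 5·14.51 = 72.55/hr
ρ = λ/(cμ) = 67.82/72.55 = 0.9348
Stable ⇔ ρ < 1: YES
Spare capacity = cμ − λ = 72.55 − 67.82 = 4.73/hr

Final: ρ = 0.9348; stable; margin = 4.73/hr


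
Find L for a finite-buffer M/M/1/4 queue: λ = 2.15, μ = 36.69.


ρ = 2.15/36.69 = 0.05860
L = ρ[1 − (K+1)ρ^K + Kρ^(K+1)] / [(1−ρ)(1−ρ^(K+1))]
Numerator: 0.05860·(1 − 5·0.00001179 + 4·0.0000006910) = 0.058596
Denominator: (0.9414)·(0.999999) = 0.941400
L = 0.058596/0.941400 = 0.06224

Final: 0.06224


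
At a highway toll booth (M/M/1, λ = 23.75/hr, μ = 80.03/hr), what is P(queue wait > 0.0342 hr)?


ρ = 23.75/80.03 = 0.2968
P(Wq > t) = ρ·e^{−(μ−λ)t} = 0.2968·e^{−1.9248}
= 0.2968·0.145908 = 0.043300

Final: 0.043300


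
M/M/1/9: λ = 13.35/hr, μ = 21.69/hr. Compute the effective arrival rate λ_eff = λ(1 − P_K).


ρ = 0.6155; P_K = (1−ρ)ρ^9/(1−ρ^10) = 0.004913
λ_eff = λ(1 − P_K) = 13.35·(1 − 0.004913) = 13.35·0.995087 = 13.2844 /hr

Final: 13.2844 /hr


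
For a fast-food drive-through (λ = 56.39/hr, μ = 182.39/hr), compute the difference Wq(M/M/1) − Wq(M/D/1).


ρ = 56.39/182.39 = 0.3092
Wq(M/M/1) = ρ/(μ−λ) = 0.3092/126.00 = 0.002454 hr
Wq(M/D/1) = ρ/(2(μ−λ)) = 0.001227 hr
Savings = 0.002454 − 0.001227 = 0.001227 hr

Final: 0.001227 hr


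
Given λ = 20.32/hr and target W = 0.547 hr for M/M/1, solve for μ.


W = 1/(μ−λ) ⇒ μ − λ = 1/W = 1/0.547 = 1.8282
μ = λ + 1/W = 20.32 + 1.8282 = 22.1482 per hr

Final: 22.1482 /hr


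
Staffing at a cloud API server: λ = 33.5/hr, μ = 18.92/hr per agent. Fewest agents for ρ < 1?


Stability requires cμ > λ ⇔ c > λ/μ.
λ/μ = 33.5/18.92 = 1.7706
Minimum integer c = ⌊1.7706⌋ + 1 = 2
Check: 2·18.92 = 37.84 > 33.5, while 1·18.92 = 18.92 ≤ 33.5

Final: 2 servers


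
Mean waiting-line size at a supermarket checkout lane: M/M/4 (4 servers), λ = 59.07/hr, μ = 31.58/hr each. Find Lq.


a = λ/μ = 1.8705; ρ = a/4 = 0.4676
P₀ = 0.149956
Lq = P₀·a^c·ρ / (c!·(1−ρ)²) = 0.149956·12.24107·0.4676/(24·0.28343)
= 0.12619

Final: 0.12619


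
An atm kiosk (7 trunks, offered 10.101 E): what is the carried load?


B(7,10.101) = 0.413518 (Erlang-B)
Carried load = a(1 − B) = 10.101·(1 − 0.413518) = 10.101·0.586482 = 5.9241 E

Final: 5.9241 Erlangs


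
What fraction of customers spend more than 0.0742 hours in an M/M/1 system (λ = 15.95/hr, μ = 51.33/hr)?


W ~ Exponential(μ−λ) for M/M/1.
μ − λ = 51.33 − 15.95 = 35.3800
P(W > t) = e^{−(μ−λ)t} = e^{−2.6252} = 0.072426

Final: 0.072426


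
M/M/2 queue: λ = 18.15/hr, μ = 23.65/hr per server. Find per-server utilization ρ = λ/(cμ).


ρ = λ/(cμ) = 18.15/(2·23.65) = 18.15/47.30 = 0.3837

Final: 0.3837


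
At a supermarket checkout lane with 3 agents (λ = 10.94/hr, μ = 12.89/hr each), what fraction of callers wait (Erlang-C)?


a = λ/μ = 0.8487; ρ = a/3 = 0.2829
P₀ = 0.425356 (from M/M/c formula)
C(c,a) = [a^c/(c!(1−ρ))]·P₀ = [0.61135/(6·0.7171)]·0.425356
= 0.14209·0.425356 = 0.060439

Final: 0.060439


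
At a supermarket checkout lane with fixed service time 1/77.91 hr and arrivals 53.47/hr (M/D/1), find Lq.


ρ = 53.47/77.91 = 0.6863
M/D/1: Lq = ρ²/(2(1−ρ)) = 0.4710/(2·0.3137) = 0.75075

Final: 0.75075


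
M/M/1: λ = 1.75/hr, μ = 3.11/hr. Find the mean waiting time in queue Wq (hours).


ρ = 1.75/3.11 = 0.5627
Wq = ρ/(μ−λ) = 0.5627/(3.11 − 1.75) = 0.5627/1.36 = 0.4138 hr

Final: 0.4138 hr


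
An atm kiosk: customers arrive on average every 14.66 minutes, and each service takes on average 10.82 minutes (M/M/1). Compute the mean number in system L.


λ = 60/14.66 = 4.0928 /hr
μ = 60/10.82 = 5.5453 /hr
ρ = λ/μ = 4.0928/5.5453 = 0.7381
L = ρ/(1−ρ) = 0.7381/0.2619 = 2.8177

Final: 2.8177


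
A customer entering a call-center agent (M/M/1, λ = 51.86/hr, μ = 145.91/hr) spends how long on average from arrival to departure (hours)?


W = 1/(μ−λ) = 1/(145.91 − 51.86) = 1/94.05 = 0.01063 hr

Final: 0.01063 hr


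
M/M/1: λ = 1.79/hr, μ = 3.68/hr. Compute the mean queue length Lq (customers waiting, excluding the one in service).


ρ = 1.79/3.68 = 0.4864
Lq = ρ²/(1−ρ) = 0.2366/0.5136 = 0.4607

Final: 0.4607


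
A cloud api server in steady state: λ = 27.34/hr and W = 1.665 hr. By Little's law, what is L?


L = λW = 27.34·1.665 = 45.5211

Final: 45.5211


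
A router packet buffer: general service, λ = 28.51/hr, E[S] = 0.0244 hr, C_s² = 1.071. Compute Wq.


ρ = λ·E[S] = 28.51·0.0244 = 0.6956
E[S²] = E[S]²(1+C_s²) = 0.0244²·(1+1.071) = 0.001233
Wq = λ·E[S²]/(2(1−ρ)) = 28.51·0.001233/(2·0.3044) = 0.05775 hr

Final: 0.05775 hr


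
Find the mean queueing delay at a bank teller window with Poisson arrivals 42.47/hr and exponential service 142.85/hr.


ρ = 42.47/142.85 = 0.2973
Wq = ρ/(μ−λ) = 0.2973/(142.85 − 42.47) = 0.2973/100.38 = 0.002962 hr

Final: 0.002962 hr


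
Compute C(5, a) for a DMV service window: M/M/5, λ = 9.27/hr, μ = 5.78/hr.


a = λ/μ = 1.6038; ρ = a/5 = 0.3208
P₀ = 0.200670 (from M/M/c formula)
C(c,a) = [a^c/(c!(1−ρ))]·P₀ = [10.61108/(120·0.6792)]·0.200670
= 0.13018·0.200670 = 0.026124

Final: 0.026124
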